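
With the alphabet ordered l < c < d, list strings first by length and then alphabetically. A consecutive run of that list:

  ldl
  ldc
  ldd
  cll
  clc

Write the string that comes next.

cld

The successor of clc increments the rightmost position that isn't already d and resets every position after it to l.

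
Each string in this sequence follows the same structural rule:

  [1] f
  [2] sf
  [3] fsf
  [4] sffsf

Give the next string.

From term 3 onward, concatenate the second-to-last term with the last: f·sf = fsf, sf·fsf = sffsf, …
Continuing: fsf · sffsf gives term 5.

fsfsffsf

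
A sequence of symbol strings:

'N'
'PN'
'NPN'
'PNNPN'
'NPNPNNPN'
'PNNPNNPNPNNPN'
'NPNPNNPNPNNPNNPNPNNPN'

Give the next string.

This is a Fibonacci-style word recurrence s(k) = s(k−2)·s(k−1): e.g. N·PN = NPN.
The next term joins PNNPNNPNPNNPN and NPNPNNPNPNNPNNPNPNNPN.

PNNPNNPNPNNPNNPNPNNPNPNNPNNPNPNNPN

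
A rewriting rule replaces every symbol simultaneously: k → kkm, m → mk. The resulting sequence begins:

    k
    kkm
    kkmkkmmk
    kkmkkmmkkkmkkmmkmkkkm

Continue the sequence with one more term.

kkmkkmmkkkmkkmmkmkkkmkkmkkmmkkkmkkmmkmkkkmmkkkmkkmkkmmk

Replace each of the 21 characters of kkmkkmmkkkmkkmmkmkkkm in place — kkm kkm mk kkm kkm mk mk kkm kkm kkm mk kkm kkm mk mk kkm mk kkm kkm kkm mk — and concatenate.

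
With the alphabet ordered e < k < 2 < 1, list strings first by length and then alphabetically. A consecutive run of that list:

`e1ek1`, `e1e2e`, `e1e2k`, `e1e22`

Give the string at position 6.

e1e1e

Advancing 2 positions from e1e22 through e1e22 → e1e21 reaches term 6.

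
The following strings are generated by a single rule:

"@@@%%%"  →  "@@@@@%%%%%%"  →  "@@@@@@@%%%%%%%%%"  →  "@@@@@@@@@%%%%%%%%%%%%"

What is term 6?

@@@@@@@@@@@@@%%%%%%%%%%%%%%%%%%

The n-th term is 2n+1 @'s then 3n %'s (n = 1, 2, …).
For term 6, n = 6, so the run lengths are 13, 18.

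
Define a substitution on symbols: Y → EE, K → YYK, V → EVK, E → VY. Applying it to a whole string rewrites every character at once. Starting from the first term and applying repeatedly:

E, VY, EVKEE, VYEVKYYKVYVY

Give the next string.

Apply φ to VYEVKYYKVYVY symbol by symbol: V→EVK, Y→EE, E→VY, V→EVK, K→YYK, Y→EE, Y→EE, K→YYK, V→EVK, Y→EE, V→EVK, Y→EE; joined: EVK EE VY EVK YYK EE EE YYK EVK EE EVK EE.

EVKEEVYEVKYYKEEEEYYKEVKEEEVKEE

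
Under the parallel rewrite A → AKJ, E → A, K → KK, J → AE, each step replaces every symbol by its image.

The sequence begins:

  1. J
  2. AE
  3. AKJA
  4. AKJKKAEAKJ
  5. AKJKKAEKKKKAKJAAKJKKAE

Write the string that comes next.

AKJKKAEKKKKAKJAKKKKKKKKAKJKKAEAKJAKJKKAEKKKKAKJA

Applying the rule to each of the 22 symbols of AKJKKAEKKKKAKJAAKJKKAE gives the pieces AKJ KK AE KK KK AKJ A KK KK KK KK AKJ KK AE AKJ AKJ KK AE KK KK AKJ A, which concatenate to the answer.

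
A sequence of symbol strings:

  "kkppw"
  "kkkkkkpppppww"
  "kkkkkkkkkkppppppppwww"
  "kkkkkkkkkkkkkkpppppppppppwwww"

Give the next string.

Reading off run lengths: k runs 2, 6, 10, 14; p runs 2, 5, 8, 11; w runs 1, 2, 3, 4 — each is linear in n (n = 1, 2, …).
At n = 5 the blocks have lengths 18, 14, 5.

kkkkkkkkkkkkkkkkkkppppppppppppppwwwww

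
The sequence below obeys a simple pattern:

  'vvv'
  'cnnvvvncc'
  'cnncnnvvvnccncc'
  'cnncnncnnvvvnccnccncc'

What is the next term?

Every step adds cnn to the front and ncc to the end of the previous string.
So the next term is cnn·cnncnncnnvvvnccnccncc·ncc.

cnncnncnncnnvvvnccnccnccncc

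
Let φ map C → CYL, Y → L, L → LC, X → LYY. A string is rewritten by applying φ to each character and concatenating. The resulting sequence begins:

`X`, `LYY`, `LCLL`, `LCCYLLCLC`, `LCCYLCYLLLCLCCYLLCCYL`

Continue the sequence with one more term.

Applying the rule to each of the 21 symbols of LCCYLCYLLLCLCCYLLCCYL gives the pieces LC CYL CYL L LC CYL L LC LC LC CYL LC CYL CYL L LC LC CYL CYL L LC, which concatenate to the answer.

LCCYLCYLLLCCYLLLCLCLCCYLLCCYLCYLLLCLCCYLCYLLLC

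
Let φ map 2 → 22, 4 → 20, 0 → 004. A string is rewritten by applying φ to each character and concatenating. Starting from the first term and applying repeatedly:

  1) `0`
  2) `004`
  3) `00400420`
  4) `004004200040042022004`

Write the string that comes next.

Rewriting the 21 symbols of 004004200040042022004 one by one yields 004 004 20 004 004 20 22 004 004 004 20 004 004 20 22 004 22 22 004 004 20; concatenated:

004004200040042022004004004200040042022004222200400420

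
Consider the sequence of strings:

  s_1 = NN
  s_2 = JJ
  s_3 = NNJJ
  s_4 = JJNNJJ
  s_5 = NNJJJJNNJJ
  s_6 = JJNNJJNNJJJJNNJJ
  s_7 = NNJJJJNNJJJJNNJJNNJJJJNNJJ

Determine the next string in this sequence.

JJNNJJNNJJJJNNJJNNJJJJNNJJJJNNJJNNJJJJNNJJ

From term 3 onward, concatenate the second-to-last term with the last: NN·JJ = NNJJ, JJ·NNJJ = JJNNJJ, …
Continuing: JJNNJJNNJJJJNNJJ · NNJJJJNNJJJJNNJJNNJJJJNNJJ gives term 8.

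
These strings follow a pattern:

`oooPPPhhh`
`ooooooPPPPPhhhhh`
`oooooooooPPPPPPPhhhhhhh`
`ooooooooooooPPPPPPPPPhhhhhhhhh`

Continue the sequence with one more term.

Term n consists of 3n o's, followed by 2n+1 P's, followed by 2n+1 h's (n = 1, 2, …).
Setting n = 5 gives 15, 11, 11 characters in each block.

oooooooooooooooPPPPPPPPPPPhhhhhhhhhhh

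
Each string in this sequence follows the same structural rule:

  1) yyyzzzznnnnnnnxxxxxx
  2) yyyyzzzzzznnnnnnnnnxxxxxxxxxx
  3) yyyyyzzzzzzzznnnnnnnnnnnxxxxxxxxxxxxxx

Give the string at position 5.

yyyyyyyzzzzzzzzzzzznnnnnnnnnnnnnnnxxxxxxxxxxxxxxxxxxxxxx

The n-th term is n+1 y's then 2n z's then 2n+3 n's then 4n-2 x's, where the shown terms are n = 2, 3, 4.
Setting n = 6 gives 7, 12, 15, 22 characters in each block.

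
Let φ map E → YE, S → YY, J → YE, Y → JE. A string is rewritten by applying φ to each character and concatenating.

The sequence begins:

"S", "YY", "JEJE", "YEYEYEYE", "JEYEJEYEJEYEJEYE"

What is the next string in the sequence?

YEYEJEYEYEYEJEYEYEYEJEYEYEYEJEYE

Applying the rule to each of the 16 symbols of JEYEJEYEJEYEJEYE gives the pieces YE YE JE YE YE YE JE YE YE YE JE YE YE YE JE YE, which concatenate to the answer.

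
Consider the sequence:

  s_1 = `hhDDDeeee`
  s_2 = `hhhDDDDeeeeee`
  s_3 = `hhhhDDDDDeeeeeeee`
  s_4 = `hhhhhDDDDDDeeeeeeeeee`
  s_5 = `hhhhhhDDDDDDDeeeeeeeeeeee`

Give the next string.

hhhhhhhDDDDDDDDeeeeeeeeeeeeee

Term n consists of n h's, followed by n+1 D's, followed by 2n e's, where the shown terms are n = 2, 3, 4, 5, 6.
At n = 7 the blocks have lengths 7, 8, 14.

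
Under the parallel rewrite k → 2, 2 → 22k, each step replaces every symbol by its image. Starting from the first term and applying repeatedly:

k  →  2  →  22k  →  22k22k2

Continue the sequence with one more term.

22k22k222k22k222k

Expanding 22k22k2: 2→22k, 2→22k, k→2, 2→22k, 2→22k, k→2, 2→22k. Concatenated: 22k 22k 2 22k 22k 2 22k.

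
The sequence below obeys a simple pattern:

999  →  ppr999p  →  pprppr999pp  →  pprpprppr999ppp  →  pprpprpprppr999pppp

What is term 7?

Each term wraps the previous one in ppr on the left and p on the right.
From pprpprpprppr999pppp, 2 further steps: pprpprpprppr999pppp → pprpprpprpprppr999ppppp → (answer).

pprpprpprpprpprppr999pppppp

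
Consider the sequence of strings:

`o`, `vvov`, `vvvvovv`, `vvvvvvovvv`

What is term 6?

vvvvvvvvvvovvvvv

Each term wraps the previous one in vv on the left and v on the right.
From vvvvvvovvv, 2 further steps: vvvvvvovvv → vvvvvvvvovvvv → (answer).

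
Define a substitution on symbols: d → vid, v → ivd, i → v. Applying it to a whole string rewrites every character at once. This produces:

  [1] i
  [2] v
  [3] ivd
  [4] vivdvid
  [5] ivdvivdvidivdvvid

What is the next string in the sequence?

Replace each of the 17 characters of ivdvivdvidivdvvid in place — v ivd vid ivd v ivd vid ivd v vid v ivd vid ivd ivd v vid — and concatenate.

vivdvidivdvivdvidivdvvidvivdvidivdivdvvid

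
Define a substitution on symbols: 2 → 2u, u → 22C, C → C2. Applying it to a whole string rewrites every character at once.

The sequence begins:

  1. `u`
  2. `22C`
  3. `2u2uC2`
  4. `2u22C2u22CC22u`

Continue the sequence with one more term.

2u22C2u2uC22u22C2u2uC2C22u2u22C

φ(2u22C2u22CC22u) expands symbol-by-symbol to 2u 22C 2u 2u C2 2u 22C 2u 2u C2 C2 2u 2u 22C; joining the 14 pieces gives the next term.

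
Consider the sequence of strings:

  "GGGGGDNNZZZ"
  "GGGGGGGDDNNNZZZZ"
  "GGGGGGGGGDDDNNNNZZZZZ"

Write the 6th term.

GGGGGGGGGGGGGGGDDDDDDNNNNNNNZZZZZZZZ

Each string has the form G^{2n+1} D^{n-1} N^{n} Z^{n+1}, where the shown terms are n = 2, 3, 4.
At n = 7 the blocks have lengths 15, 6, 7, 8.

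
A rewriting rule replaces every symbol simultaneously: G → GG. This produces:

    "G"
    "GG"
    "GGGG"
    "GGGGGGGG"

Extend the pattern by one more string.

GGGGGGGGGGGGGGGG

Expanding GGGGGGGG: G→GG, G→GG, G→GG, G→GG, G→GG, G→GG, G→GG, G→GG. Concatenated: GG GG GG GG GG GG GG GG.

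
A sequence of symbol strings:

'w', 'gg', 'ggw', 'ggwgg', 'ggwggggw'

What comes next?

Each term (from the third on) is the previous term followed by the one before it: term 3 = gg·w = ggw.
Continuing: ggwggggw · ggwgg gives term 6.

ggwggggwggwgg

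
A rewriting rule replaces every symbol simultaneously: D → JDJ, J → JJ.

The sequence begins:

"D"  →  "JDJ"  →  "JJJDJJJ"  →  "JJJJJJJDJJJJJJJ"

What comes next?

Replace each of the 15 characters of JJJJJJJDJJJJJJJ in place — JJ JJ JJ JJ JJ JJ JJ JDJ JJ JJ JJ JJ JJ JJ JJ — and concatenate.

JJJJJJJJJJJJJJJDJJJJJJJJJJJJJJJ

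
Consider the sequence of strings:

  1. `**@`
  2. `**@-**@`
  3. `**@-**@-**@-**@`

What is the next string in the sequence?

**@-**@-**@-**@-**@-**@-**@-**@

s(k+1) = s(k)·-·s(k) — each term doubles the last with '-' between the halves.
One more doubling of **@-**@-**@-**@ gives the answer.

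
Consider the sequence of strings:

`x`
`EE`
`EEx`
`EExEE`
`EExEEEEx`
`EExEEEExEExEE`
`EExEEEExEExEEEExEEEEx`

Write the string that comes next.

EExEEEExEExEEEExEEEExEExEEEExEExEE

This is a Fibonacci-style word recurrence s(k) = s(k−1)·s(k−2): e.g. EE·x = EEx.
So term 8 is EExEEEExEExEEEExEEEEx·EExEEEExEExEE.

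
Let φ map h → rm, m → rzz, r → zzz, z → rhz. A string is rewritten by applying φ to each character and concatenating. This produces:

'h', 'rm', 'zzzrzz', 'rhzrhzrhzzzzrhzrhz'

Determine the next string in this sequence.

zzzrmrhzzzzrmrhzzzzrmrhzrhzrhzrhzzzzrmrhzzzzrmrhz

Replace each of the 18 characters of rhzrhzrhzzzzrhzrhz in place — zzz rm rhz zzz rm rhz zzz rm rhz rhz rhz rhz zzz rm rhz zzz rm rhz — and concatenate.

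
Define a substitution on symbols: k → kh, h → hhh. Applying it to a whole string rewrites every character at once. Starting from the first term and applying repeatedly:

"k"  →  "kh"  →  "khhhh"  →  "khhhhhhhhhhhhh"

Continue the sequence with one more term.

Rewriting the 14 symbols of khhhhhhhhhhhhh one by one yields kh hhh hhh hhh hhh hhh hhh hhh hhh hhh hhh hhh hhh hhh; concatenated:

khhhhhhhhhhhhhhhhhhhhhhhhhhhhhhhhhhhhhhhh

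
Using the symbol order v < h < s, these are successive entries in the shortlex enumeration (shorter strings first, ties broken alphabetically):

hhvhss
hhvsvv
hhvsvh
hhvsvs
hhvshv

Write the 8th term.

Advancing 3 positions from hhvshv through hhvshv → hhvshh → hhvshs reaches term 8.

hhvssv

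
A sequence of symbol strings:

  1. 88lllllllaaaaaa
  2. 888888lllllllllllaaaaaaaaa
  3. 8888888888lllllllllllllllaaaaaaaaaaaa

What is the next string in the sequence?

88888888888888lllllllllllllllllllaaaaaaaaaaaaaaa

The n-th term is 4n-2 8's then 4n+3 l's then 3n+3 a's (n = 1, 2, …).
At n = 4 the blocks have lengths 14, 19, 15.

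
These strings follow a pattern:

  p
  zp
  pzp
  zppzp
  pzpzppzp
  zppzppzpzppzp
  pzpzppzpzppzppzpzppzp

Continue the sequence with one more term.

This is a Fibonacci-style word recurrence s(k) = s(k−2)·s(k−1): e.g. p·zp = pzp.
Continuing: zppzppzpzppzp · pzpzppzpzppzppzpzppzp gives term 8.

zppzppzpzppzppzpzppzpzppzppzpzppzp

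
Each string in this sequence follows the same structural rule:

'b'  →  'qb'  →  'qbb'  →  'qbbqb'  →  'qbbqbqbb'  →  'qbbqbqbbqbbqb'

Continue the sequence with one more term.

qbbqbqbbqbbqbqbbqbqbb

Each term (from the third on) is the previous term followed by the one before it: term 3 = qb·b = qbb.
The next term joins qbbqbqbbqbbqb and qbbqbqbb.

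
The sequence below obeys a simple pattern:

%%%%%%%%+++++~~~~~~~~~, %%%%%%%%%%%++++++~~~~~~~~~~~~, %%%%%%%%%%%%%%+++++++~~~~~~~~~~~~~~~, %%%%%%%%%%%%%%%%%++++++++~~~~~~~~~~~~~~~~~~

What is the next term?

Term n consists of 3n-1 %'s, followed by n+2 +'s, followed by 3n ~'s, where the shown terms are n = 3, 4, 5, 6.
At n = 7 the blocks have lengths 20, 9, 21.

%%%%%%%%%%%%%%%%%%%%+++++++++~~~~~~~~~~~~~~~~~~~~~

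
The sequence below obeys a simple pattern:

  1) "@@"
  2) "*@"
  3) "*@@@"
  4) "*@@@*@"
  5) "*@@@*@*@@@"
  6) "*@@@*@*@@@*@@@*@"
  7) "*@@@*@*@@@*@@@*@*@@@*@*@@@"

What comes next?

*@@@*@*@@@*@@@*@*@@@*@*@@@*@@@*@*@@@*@@@*@

This is a Fibonacci-style word recurrence s(k) = s(k−1)·s(k−2): e.g. *@·@@ = *@@@.
The next term joins *@@@*@*@@@*@@@*@*@@@*@*@@@ and *@@@*@*@@@*@@@*@.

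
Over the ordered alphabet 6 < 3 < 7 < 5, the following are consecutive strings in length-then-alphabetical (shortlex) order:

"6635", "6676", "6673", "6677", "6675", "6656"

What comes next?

6653

Treat 6656 as a base-4 numeral over the given alphabet and add one, carrying through any trailing 5's.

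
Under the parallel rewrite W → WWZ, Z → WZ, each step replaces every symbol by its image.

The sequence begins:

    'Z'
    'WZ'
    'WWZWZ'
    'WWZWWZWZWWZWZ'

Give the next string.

φ(WWZWWZWZWWZWZ) expands symbol-by-symbol to WWZ WWZ WZ WWZ WWZ WZ WWZ WZ WWZ WWZ WZ WWZ WZ; joining the 13 pieces gives the next term.

WWZWWZWZWWZWWZWZWWZWZWWZWWZWZWWZWZ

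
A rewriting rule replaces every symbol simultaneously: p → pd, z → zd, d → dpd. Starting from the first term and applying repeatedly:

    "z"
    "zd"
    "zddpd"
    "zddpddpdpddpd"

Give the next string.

Rewriting the 13 symbols of zddpddpdpddpd one by one yields zd dpd dpd pd dpd dpd pd dpd pd dpd dpd pd dpd; concatenated:

zddpddpdpddpddpdpddpdpddpddpdpddpd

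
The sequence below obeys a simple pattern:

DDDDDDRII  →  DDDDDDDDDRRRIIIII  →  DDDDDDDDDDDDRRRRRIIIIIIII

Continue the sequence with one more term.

Each string has the form D^{3n+3} R^{2n-1} I^{3n-1} (n = 1, 2, …).
Setting n = 4 gives 15, 7, 11 characters in each block.

DDDDDDDDDDDDDDDRRRRRRRIIIIIIIIIII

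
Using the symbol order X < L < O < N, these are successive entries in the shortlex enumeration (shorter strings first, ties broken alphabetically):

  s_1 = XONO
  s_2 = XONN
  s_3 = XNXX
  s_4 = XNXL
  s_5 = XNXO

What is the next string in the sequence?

The successor of XNXO increments the rightmost position that isn't already N and resets every position after it to X.

XNXN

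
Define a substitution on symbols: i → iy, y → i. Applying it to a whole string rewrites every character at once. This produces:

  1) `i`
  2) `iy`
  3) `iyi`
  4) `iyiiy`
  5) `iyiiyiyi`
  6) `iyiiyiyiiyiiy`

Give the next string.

Rewriting the 13 symbols of iyiiyiyiiyiiy one by one yields iy i iy iy i iy i iy iy i iy iy i; concatenated:

iyiiyiyiiyiiyiyiiyiyi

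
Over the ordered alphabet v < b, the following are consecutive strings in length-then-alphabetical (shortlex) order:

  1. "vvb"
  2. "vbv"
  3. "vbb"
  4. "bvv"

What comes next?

bvb

Treat bvv as a base-2 numeral over the given alphabet and add one, carrying through any trailing b's.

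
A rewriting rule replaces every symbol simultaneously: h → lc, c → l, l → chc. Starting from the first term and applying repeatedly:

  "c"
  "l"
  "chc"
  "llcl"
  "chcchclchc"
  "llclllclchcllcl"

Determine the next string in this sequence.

Applying the rule to each of the 15 symbols of llclllclchcllcl gives the pieces chc chc l chc chc chc l chc l lc l chc chc l chc, which concatenate to the answer.

chcchclchcchcchclchcllclchcchclchc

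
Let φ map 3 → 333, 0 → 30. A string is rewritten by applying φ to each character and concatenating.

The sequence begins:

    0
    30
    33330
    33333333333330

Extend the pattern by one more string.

33333333333333333333333333333333333333330

Replace each of the 14 characters of 33333333333330 in place — 333 333 333 333 333 333 333 333 333 333 333 333 333 30 — and concatenate.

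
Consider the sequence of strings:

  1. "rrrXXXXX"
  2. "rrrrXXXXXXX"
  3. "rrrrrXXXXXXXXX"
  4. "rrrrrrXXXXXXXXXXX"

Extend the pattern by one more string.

rrrrrrrXXXXXXXXXXXXX

Term n consists of n r's, followed by 2n-1 X's, where the shown terms are n = 3, 4, 5, 6.
Setting n = 7 gives 7, 13 characters in each block.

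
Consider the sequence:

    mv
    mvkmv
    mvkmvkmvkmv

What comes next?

Each string is two copies of the previous one joined by 'k'.
Doubling mvkmvkmvkmv with 'k' between the halves:

mvkmvkmvkmvkmvkmvkmvkmv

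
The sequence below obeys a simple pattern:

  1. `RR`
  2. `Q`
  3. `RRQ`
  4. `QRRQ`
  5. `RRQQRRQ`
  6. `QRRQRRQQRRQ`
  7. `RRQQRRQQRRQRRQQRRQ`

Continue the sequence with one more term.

QRRQRRQQRRQRRQQRRQQRRQRRQQRRQ

This is a Fibonacci-style word recurrence s(k) = s(k−2)·s(k−1): e.g. RR·Q = RRQ.
Continuing: QRRQRRQQRRQ · RRQQRRQQRRQRRQQRRQ gives term 8.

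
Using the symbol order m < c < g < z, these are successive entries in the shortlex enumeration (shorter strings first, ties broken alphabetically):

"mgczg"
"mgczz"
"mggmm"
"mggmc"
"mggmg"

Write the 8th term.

mggcc

Stepping forward 3 times from mggmg: mggmg → mggmz → mggcm, then the target.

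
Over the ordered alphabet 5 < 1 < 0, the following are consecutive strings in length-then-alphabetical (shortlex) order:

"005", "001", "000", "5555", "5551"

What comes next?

The successor of 5551 increments the rightmost position that isn't already 0 and resets every position after it to 5.

5550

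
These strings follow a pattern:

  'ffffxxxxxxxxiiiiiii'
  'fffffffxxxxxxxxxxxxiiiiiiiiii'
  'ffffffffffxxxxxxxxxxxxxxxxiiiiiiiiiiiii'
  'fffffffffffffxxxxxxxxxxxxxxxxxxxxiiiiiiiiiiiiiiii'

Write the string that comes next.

Term n consists of 3n-2 f's, followed by 4n x's, followed by 3n+1 i's, where the shown terms are n = 2, 3, 4, 5.
For the next term, n = 6, so the run lengths are 16, 24, 19.

ffffffffffffffffxxxxxxxxxxxxxxxxxxxxxxxxiiiiiiiiiiiiiiiiiii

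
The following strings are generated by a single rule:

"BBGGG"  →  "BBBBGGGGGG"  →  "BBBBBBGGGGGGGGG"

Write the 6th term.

BBBBBBBBBBBBGGGGGGGGGGGGGGGGGG

Each string has the form B^{2n} G^{3n} (n = 1, 2, …).
For term 6, n = 6, so the run lengths are 12, 18.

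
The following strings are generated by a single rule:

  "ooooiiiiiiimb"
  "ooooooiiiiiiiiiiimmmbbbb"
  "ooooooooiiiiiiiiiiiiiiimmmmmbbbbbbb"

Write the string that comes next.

The n-th term is 2n+2 o's then 4n+3 i's then 2n-1 m's then 3n-2 b's (n = 1, 2, …).
Setting n = 4 gives 10, 19, 7, 10 characters in each block.

ooooooooooiiiiiiiiiiiiiiiiiiimmmmmmmbbbbbbbbbb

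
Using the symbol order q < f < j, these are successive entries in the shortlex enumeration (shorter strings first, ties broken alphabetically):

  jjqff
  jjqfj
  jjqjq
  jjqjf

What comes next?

Find the rightmost character of jjqjf below j, bump it to the next letter, and reset everything to its right to q.

jjqjj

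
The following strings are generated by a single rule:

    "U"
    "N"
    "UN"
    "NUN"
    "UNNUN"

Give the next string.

Each term (from the third on) is the two preceding terms concatenated in order: term 3 = U·N = UN.
So term 6 is NUN·UNNUN.

NUNUNNUN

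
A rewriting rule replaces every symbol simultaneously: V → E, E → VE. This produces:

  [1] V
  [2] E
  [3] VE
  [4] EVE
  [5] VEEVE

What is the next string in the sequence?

Apply φ to VEEVE symbol by symbol: V→E, E→VE, E→VE, V→E, E→VE; joined: E VE VE E VE.

EVEVEEVE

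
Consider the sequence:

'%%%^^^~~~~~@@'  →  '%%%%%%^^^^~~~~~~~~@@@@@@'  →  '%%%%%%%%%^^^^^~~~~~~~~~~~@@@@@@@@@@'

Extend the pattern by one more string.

%%%%%%%%%%%%^^^^^^~~~~~~~~~~~~~~@@@@@@@@@@@@@@

Reading off run lengths: % runs 3, 6, 9; ^ runs 3, 4, 5; ~ runs 5, 8, 11; @ runs 2, 6, 10 — each is linear in n (n = 1, 2, …).
At n = 4 the blocks have lengths 12, 6, 14, 14.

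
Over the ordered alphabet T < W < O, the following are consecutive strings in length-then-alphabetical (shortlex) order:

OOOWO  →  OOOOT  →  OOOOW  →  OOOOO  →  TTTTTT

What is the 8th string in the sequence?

Stepping forward 3 times from TTTTTT: TTTTTT → TTTTTW → TTTTTO, then the target.

TTTTWT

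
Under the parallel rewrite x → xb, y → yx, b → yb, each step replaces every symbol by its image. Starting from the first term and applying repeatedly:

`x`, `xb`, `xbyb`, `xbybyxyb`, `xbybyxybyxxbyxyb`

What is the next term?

Applying the rule to each of the 16 symbols of xbybyxybyxxbyxyb gives the pieces xb yb yx yb yx xb yx yb yx xb xb yb yx xb yx yb, which concatenate to the answer.

xbybyxybyxxbyxybyxxbxbybyxxbyxyb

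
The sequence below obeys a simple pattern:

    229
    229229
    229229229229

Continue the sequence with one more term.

s(k+1) = s(k)·s(k) — each term doubles the last.
Doubling 229229229229:

229229229229229229229229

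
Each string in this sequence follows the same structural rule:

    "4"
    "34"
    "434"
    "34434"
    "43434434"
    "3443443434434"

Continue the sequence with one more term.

Each term (from the third on) is the two preceding terms concatenated in order: term 3 = 4·34 = 434.
The next term joins 43434434 and 3443443434434.

434344343443443434434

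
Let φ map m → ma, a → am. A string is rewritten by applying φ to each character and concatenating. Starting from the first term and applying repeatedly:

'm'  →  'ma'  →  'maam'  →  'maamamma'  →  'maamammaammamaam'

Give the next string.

maamammaammamaamammamaammaamamma

φ(maamammaammamaam) expands symbol-by-symbol to ma am am ma am ma ma am am ma ma am ma am am ma; joining the 16 pieces gives the next term.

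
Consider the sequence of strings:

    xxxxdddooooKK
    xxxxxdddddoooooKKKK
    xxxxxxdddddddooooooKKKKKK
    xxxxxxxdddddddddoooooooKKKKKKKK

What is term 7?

xxxxxxxxxxdddddddddddddddooooooooooKKKKKKKKKKKKKK

The n-th term is n+3 x's then 2n+1 d's then n+3 o's then 2n K's (n = 1, 2, …).
At n = 7 the blocks have lengths 10, 15, 10, 14.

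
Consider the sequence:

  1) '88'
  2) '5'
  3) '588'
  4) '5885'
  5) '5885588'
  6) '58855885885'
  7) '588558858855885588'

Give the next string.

58855885885588558858855885885

Each term (from the third on) is the previous term followed by the one before it: term 3 = 5·88 = 588.
So term 8 is 588558858855885588·58855885885.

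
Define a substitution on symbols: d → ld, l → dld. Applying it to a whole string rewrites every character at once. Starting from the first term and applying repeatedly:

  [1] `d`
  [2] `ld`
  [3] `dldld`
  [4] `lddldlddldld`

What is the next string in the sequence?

dldldlddldlddldldlddldlddldld

Rewriting each symbol of lddldlddldld: l→dld, d→ld, d→ld, l→dld, d→ld, l→dld, d→ld, d→ld, l→dld, d→ld, l→dld, d→ld, which concatenates to dld ld ld dld ld dld ld ld dld ld dld ld.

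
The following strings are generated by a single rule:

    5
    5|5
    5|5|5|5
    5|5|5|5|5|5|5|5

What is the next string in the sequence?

Every step duplicates the string with '|' between the halves.
Doubling 5|5|5|5|5|5|5|5 with '|' between the halves:

5|5|5|5|5|5|5|5|5|5|5|5|5|5|5|5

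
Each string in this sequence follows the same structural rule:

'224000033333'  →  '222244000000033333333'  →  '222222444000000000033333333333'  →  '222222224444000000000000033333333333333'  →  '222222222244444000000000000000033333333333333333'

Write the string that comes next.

Reading off run lengths: 2 runs 2, 4, 6, 8, 10; 4 runs 1, 2, 3, 4, 5; 0 runs 4, 7, 10, 13, 16; 3 runs 5, 8, 11, 14, 17 — each is linear in n (n = 1, 2, …).
Setting n = 6 gives 12, 6, 19, 20 characters in each block.

222222222222444444000000000000000000033333333333333333333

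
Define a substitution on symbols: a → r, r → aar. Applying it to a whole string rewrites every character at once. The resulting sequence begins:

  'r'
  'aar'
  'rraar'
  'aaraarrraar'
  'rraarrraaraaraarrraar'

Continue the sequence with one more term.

aaraarrraaraaraarrraarrraarrraaraaraarrraar

Replace each of the 21 characters of rraarrraaraaraarrraar in place — aar aar r r aar aar aar r r aar r r aar r r aar aar aar r r aar — and concatenate.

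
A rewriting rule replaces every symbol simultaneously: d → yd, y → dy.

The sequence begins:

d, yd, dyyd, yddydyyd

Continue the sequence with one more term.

dyydyddyyddydyyd

Apply φ to yddydyyd symbol by symbol: y→dy, d→yd, d→yd, y→dy, d→yd, y→dy, y→dy, d→yd; joined: dy yd yd dy yd dy dy yd.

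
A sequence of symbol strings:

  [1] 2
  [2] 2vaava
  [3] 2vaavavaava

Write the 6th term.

2vaavavaavavaavavaavavaava

The strings grow by a fixed suffix vaava each time.
From 2vaavavaava, 3 further steps: 2vaavavaava → 2vaavavaavavaava → 2vaavavaavavaavavaava → (answer).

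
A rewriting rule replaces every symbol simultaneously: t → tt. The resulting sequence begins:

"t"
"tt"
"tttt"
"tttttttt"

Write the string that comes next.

tttttttttttttttt

Apply φ to tttttttt symbol by symbol: t→tt, t→tt, t→tt, t→tt, t→tt, t→tt, t→tt, t→tt; joined: tt tt tt tt tt tt tt tt.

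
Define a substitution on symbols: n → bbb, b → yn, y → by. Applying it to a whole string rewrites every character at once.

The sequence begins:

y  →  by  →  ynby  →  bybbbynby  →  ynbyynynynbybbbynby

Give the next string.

bybbbynbybybbbbybbbbybbbynbyynynynbybbbynby

Replace each of the 19 characters of ynbyynynynbybbbynby in place — by bbb yn by by bbb by bbb by bbb yn by yn yn yn by bbb yn by — and concatenate.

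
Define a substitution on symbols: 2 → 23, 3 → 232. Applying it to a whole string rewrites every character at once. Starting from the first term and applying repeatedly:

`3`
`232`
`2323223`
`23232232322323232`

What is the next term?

23232232322323232232322323232232322323223

Replace each of the 17 characters of 23232232322323232 in place — 23 232 23 232 23 23 232 23 232 23 23 232 23 232 23 232 23 — and concatenate.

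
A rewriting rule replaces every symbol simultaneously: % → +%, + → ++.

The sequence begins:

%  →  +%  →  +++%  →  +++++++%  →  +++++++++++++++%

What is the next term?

Rewriting the 16 symbols of +++++++++++++++% one by one yields ++ ++ ++ ++ ++ ++ ++ ++ ++ ++ ++ ++ ++ ++ ++ +%; concatenated:

+++++++++++++++++++++++++++++++%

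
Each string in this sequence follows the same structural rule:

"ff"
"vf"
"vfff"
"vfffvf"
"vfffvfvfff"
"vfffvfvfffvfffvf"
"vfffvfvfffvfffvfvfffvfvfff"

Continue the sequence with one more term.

Each term (from the third on) is the previous term followed by the one before it: term 3 = vf·ff = vfff.
So term 8 is vfffvfvfffvfffvfvfffvfvfff·vfffvfvfffvfffvf.

vfffvfvfffvfffvfvfffvfvfffvfffvfvfffvfffvf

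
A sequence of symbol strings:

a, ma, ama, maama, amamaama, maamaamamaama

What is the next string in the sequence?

amamaamamaamaamamaama

Each term (from the third on) is the two preceding terms concatenated in order: term 3 = a·ma = ama.
So term 7 is amamaama·maamaamamaama.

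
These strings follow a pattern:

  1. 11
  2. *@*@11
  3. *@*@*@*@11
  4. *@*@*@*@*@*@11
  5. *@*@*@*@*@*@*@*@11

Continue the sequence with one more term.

*@*@*@*@*@*@*@*@*@*@11

Every step adds *@*@ at the front: s(k+1) = *@*@·s(k).
So the next term is *@*@·*@*@*@*@*@*@*@*@11.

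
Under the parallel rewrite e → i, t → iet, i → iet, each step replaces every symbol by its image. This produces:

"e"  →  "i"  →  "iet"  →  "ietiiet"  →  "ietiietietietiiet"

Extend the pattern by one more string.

Rewriting the 17 symbols of ietiietietietiiet one by one yields iet i iet iet iet i iet iet i iet iet i iet iet iet i iet; concatenated:

ietiietietietiietietiietietiietietietiiet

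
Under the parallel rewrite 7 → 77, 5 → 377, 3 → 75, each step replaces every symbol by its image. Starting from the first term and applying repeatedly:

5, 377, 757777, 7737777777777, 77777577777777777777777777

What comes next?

φ(77777577777777777777777777) expands symbol-by-symbol to 77 77 77 77 77 377 77 77 77 77 77 77 77 77 77 77 77 77 77 77 77 77 77 77 77 77; joining the 26 pieces gives the next term.

77777777773777777777777777777777777777777777777777777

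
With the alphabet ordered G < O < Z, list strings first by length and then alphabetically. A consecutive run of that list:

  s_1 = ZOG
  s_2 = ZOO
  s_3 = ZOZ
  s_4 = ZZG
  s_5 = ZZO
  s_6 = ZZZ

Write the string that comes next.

GGGG

ZZZ is the last string of length 3, so the next is the first of length 4: G repeated 4 times.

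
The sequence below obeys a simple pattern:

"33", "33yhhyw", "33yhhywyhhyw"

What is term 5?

Every step adds yhhyw to the end: s(k+1) = s(k)·yhhyw.
From 33yhhywyhhyw, 2 further steps: 33yhhywyhhyw → 33yhhywyhhywyhhyw → (answer).

33yhhywyhhywyhhywyhhyw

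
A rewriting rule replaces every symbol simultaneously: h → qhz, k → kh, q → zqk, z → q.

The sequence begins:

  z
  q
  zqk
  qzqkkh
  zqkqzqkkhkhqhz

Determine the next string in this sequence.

qzqkkhzqkqzqkkhkhqhzkhqhzzqkqhzq

φ(zqkqzqkkhkhqhz) expands symbol-by-symbol to q zqk kh zqk q zqk kh kh qhz kh qhz zqk qhz q; joining the 14 pieces gives the next term.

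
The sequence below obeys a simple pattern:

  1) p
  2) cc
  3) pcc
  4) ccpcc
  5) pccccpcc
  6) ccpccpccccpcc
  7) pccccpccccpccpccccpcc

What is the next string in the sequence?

This is a Fibonacci-style word recurrence s(k) = s(k−2)·s(k−1): e.g. p·cc = pcc.
Continuing: ccpccpccccpcc · pccccpccccpccpccccpcc gives term 8.

ccpccpccccpccpccccpccccpccpccccpcc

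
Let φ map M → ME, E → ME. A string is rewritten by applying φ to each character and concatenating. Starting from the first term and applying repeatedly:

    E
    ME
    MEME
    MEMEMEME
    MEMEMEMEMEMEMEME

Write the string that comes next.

MEMEMEMEMEMEMEMEMEMEMEMEMEMEMEME

Applying the rule to each of the 16 symbols of MEMEMEMEMEMEMEME gives the pieces ME ME ME ME ME ME ME ME ME ME ME ME ME ME ME ME, which concatenate to the answer.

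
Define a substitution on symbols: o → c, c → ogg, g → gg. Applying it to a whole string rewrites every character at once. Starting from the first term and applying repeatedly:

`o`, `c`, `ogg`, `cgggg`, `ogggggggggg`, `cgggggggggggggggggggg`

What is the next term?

ogggggggggggggggggggggggggggggggggggggggggg

Replace each of the 21 characters of cgggggggggggggggggggg in place — ogg gg gg gg gg gg gg gg gg gg gg gg gg gg gg gg gg gg gg gg gg — and concatenate.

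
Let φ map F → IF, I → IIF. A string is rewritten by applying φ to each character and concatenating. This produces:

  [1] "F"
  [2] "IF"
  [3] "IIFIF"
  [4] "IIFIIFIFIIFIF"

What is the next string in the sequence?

Replace each of the 13 characters of IIFIIFIFIIFIF in place — IIF IIF IF IIF IIF IF IIF IF IIF IIF IF IIF IF — and concatenate.

IIFIIFIFIIFIIFIFIIFIFIIFIIFIFIIFIF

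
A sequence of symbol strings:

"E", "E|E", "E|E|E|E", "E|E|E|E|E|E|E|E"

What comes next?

Every step duplicates the string with '|' between the halves.
So the next term is two copies of E|E|E|E|E|E|E|E with '|' between the halves.

E|E|E|E|E|E|E|E|E|E|E|E|E|E|E|E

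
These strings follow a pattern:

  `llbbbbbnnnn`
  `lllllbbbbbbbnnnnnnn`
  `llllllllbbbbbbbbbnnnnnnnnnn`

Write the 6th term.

lllllllllllllllllbbbbbbbbbbbbbbbnnnnnnnnnnnnnnnnnnn

Each string has the form l^{3n-1} b^{2n+3} n^{3n+1} (n = 1, 2, …).
At n = 6 the blocks have lengths 17, 15, 19.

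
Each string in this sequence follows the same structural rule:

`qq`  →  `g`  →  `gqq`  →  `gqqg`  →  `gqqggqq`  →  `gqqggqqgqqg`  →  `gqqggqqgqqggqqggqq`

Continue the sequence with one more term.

From term 3 onward, concatenate the last term with the second-to-last: g·qq = gqq, gqq·g = gqqg, …
The next term joins gqqggqqgqqggqqggqq and gqqggqqgqqg.

gqqggqqgqqggqqggqqgqqggqqgqqg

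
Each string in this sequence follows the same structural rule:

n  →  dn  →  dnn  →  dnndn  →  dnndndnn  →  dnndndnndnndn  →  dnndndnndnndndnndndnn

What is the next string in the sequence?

Each term (from the third on) is the previous term followed by the one before it: term 3 = dn·n = dnn.
So term 8 is dnndndnndnndndnndndnn·dnndndnndnndn.

dnndndnndnndndnndndnndnndndnndnndn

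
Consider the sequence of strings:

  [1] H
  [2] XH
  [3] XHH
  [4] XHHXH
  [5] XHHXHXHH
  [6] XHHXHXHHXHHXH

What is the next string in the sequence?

From term 3 onward, concatenate the last term with the second-to-last: XH·H = XHH, XHH·XH = XHHXH, …
The next term joins XHHXHXHHXHHXH and XHHXHXHH.

XHHXHXHHXHHXHXHHXHXHH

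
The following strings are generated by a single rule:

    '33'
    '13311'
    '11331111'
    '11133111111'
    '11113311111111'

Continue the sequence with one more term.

s(k+1) = 1·s(k)·11, so each term gains 1 as a prefix and 11 as a suffix.
So the next term is 1·11113311111111·11.

11111331111111111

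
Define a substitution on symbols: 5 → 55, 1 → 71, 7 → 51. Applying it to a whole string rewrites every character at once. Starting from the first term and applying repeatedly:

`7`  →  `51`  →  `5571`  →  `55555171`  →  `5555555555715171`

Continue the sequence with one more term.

55555555555555555555517155715171

φ(5555555555715171) expands symbol-by-symbol to 55 55 55 55 55 55 55 55 55 55 51 71 55 71 51 71; joining the 16 pieces gives the next term.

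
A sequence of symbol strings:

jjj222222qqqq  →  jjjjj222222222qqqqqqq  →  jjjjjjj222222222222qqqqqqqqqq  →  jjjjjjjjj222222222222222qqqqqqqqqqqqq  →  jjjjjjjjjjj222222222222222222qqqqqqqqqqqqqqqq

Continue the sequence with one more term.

The n-th term is 2n+1 j's then 3n+3 2's then 3n+1 q's (n = 1, 2, …).
At n = 6 the blocks have lengths 13, 21, 19.

jjjjjjjjjjjjj222222222222222222222qqqqqqqqqqqqqqqqqqq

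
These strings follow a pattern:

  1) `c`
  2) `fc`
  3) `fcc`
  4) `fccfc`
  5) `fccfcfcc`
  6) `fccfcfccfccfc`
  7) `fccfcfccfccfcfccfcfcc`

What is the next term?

fccfcfccfccfcfccfcfccfccfcfccfccfc

From term 3 onward, concatenate the last term with the second-to-last: fc·c = fcc, fcc·fc = fccfc, …
The next term joins fccfcfccfccfcfccfcfcc and fccfcfccfccfc.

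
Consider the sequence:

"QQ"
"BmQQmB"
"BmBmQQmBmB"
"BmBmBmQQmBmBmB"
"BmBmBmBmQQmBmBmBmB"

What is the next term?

BmBmBmBmBmQQmBmBmBmBmB

Each term wraps the previous one in Bm on the left and mB on the right.
One more step from BmBmBmBmQQmBmBmBmB gives the answer.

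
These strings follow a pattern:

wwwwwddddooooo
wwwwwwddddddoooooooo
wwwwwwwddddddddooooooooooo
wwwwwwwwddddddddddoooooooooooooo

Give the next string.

wwwwwwwwwddddddddddddooooooooooooooooo

Term n consists of n+3 w's, followed by 2n d's, followed by 3n-1 o's, where the shown terms are n = 2, 3, 4, 5.
For the next term, n = 6, so the run lengths are 9, 12, 17.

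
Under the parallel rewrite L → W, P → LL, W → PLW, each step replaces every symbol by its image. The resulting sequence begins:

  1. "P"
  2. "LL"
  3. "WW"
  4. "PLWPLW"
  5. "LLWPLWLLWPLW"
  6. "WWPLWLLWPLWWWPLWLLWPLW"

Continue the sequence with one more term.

φ(WWPLWLLWPLWWWPLWLLWPLW) expands symbol-by-symbol to PLW PLW LL W PLW W W PLW LL W PLW PLW PLW LL W PLW W W PLW LL W PLW; joining the 22 pieces gives the next term.

PLWPLWLLWPLWWWPLWLLWPLWPLWPLWLLWPLWWWPLWLLWPLW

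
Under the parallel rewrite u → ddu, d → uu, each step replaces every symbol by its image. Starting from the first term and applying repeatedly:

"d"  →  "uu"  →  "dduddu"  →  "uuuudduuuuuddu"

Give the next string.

Replace each of the 14 characters of uuuudduuuuuddu in place — ddu ddu ddu ddu uu uu ddu ddu ddu ddu ddu uu uu ddu — and concatenate.

ddudduddudduuuuudduddudduddudduuuuuddu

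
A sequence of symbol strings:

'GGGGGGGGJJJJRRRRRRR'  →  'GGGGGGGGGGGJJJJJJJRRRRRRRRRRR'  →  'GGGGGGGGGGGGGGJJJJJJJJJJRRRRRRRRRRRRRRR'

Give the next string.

GGGGGGGGGGGGGGGGGJJJJJJJJJJJJJRRRRRRRRRRRRRRRRRRR

The n-th term is 3n+2 G's then 3n-2 J's then 4n-1 R's, where the shown terms are n = 2, 3, 4.
Setting n = 5 gives 17, 13, 19 characters in each block.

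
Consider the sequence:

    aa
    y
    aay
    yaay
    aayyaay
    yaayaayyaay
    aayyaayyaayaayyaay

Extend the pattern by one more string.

Each term (from the third on) is the two preceding terms concatenated in order: term 3 = aa·y = aay.
The next term joins yaayaayyaay and aayyaayyaayaayyaay.

yaayaayyaayaayyaayyaayaayyaay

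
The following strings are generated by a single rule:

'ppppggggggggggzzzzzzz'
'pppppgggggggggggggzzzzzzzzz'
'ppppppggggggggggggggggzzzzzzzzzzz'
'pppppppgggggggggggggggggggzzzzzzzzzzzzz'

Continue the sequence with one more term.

ppppppppggggggggggggggggggggggzzzzzzzzzzzzzzz

Each string has the form p^{n+1} g^{3n+1} z^{2n+1}, where the shown terms are n = 3, 4, 5, 6.
For the next term, n = 7, so the run lengths are 8, 22, 15.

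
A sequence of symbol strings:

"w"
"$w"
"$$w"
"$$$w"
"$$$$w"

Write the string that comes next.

Every step adds $ at the front: s(k+1) = $·s(k).
One more step from $$$$w gives the answer.

$$$$$w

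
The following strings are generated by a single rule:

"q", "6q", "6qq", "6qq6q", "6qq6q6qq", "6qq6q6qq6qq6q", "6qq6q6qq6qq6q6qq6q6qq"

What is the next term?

This is a Fibonacci-style word recurrence s(k) = s(k−1)·s(k−2): e.g. 6q·q = 6qq.
The next term joins 6qq6q6qq6qq6q6qq6q6qq and 6qq6q6qq6qq6q.

6qq6q6qq6qq6q6qq6q6qq6qq6q6qq6qq6q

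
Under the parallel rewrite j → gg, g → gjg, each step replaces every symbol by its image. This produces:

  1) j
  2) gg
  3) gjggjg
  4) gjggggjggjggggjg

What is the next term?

φ(gjggggjggjggggjg) expands symbol-by-symbol to gjg gg gjg gjg gjg gjg gg gjg gjg gg gjg gjg gjg gjg gg gjg; joining the 16 pieces gives the next term.

gjggggjggjggjggjggggjggjggggjggjggjggjggggjg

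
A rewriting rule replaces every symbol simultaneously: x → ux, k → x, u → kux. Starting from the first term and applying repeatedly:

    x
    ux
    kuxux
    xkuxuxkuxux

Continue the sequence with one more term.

uxxkuxuxkuxuxxkuxuxkuxux

Apply φ to xkuxuxkuxux symbol by symbol: x→ux, k→x, u→kux, x→ux, u→kux, x→ux, k→x, u→kux, x→ux, u→kux, x→ux; joined: ux x kux ux kux ux x kux ux kux ux.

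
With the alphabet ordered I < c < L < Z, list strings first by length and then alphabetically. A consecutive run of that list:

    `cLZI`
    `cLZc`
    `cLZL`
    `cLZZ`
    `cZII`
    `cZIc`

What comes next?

cZIL

Treat cZIc as a base-4 numeral over the given alphabet and add one, carrying through any trailing Z's.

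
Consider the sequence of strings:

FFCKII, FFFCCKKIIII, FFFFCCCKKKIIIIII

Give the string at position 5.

FFFFFFCCCCCKKKKKIIIIIIIIII

Reading off run lengths: F runs 2, 3, 4; C runs 1, 2, 3; K runs 1, 2, 3; I runs 2, 4, 6 — each is linear in n (n = 1, 2, …).
For term 5, n = 5, so the run lengths are 6, 5, 5, 10.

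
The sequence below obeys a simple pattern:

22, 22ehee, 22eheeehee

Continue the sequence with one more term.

22eheeeheeehee

Every step adds ehee to the end: s(k+1) = s(k)·ehee.
One more step from 22eheeehee gives the answer.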